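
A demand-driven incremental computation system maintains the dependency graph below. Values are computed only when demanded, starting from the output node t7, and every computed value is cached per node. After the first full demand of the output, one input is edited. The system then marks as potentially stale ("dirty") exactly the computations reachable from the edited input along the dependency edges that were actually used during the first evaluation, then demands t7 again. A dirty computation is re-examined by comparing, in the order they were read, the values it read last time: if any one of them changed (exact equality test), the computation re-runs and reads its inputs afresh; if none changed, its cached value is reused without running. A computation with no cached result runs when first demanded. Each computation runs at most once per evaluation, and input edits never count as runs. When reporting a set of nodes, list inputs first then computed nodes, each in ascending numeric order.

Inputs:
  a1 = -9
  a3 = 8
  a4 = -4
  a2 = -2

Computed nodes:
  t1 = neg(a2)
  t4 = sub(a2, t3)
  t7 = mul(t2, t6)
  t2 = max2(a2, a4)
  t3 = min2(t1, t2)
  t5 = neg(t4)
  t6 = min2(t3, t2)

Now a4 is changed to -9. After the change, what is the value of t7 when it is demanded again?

First evaluation (everything demanded from the output):
  t1 = neg(-2) = 2
  t2 = max2(-2, -4) = -2
  t3 = min2(2, -2) = -2
  t6 = min2(-2, -2) = -2
  t7 = mul(-2, -2) = 4

Propagation after the edit:
  t2: runs — a4 -4->-9; result -2 (same value as before).
  t3: checked — values it read are unchanged (t1 unchanged, t2 unchanged); reused cached -2 without running.
  t6: checked — values it read are unchanged (t3 unchanged, t2 unchanged); reused cached -2 without running.
  t7: checked — values it read are unchanged (t2 unchanged, t6 unchanged); reused cached 4 without running.

Key observation: the change is absorbed at t2 — it re-runs but produces the same value, and the output's value is unchanged.

New value of t7: 4.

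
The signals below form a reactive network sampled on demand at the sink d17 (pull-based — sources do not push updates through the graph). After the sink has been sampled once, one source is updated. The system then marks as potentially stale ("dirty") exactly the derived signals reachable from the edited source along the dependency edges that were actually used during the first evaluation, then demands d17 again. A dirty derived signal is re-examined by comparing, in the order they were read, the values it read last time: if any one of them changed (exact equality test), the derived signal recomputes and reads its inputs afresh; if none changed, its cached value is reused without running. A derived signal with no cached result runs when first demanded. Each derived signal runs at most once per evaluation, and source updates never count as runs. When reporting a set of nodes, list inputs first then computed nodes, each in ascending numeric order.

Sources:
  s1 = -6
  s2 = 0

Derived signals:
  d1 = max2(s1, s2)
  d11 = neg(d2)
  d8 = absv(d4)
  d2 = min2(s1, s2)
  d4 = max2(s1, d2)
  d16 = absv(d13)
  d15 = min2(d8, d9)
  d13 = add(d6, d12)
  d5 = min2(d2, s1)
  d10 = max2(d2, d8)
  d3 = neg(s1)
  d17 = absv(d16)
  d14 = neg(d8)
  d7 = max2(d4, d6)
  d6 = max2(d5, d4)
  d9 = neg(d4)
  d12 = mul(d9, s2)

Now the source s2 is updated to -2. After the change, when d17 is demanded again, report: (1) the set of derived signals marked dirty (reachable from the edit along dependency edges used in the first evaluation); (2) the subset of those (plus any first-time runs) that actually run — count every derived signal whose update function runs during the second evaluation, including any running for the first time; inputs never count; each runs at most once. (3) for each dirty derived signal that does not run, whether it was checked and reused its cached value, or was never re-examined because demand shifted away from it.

Initial pass — values computed on the first demand:
  d2 = min2(-6, 0) = -6
  d4 = max2(-6, -6) = -6
  d5 = min2(-6, -6) = -6
  d6 = max2(-6, -6) = -6
  d9 = neg(-6) = 6
  d12 = mul(6, 0) = 0
  d13 = add(-6, 0) = -6
  d16 = absv(-6) = 6
  d17 = absv(6) = 6

Second demand — change propagation:
  d2: re-runs because s2 0->-2; new result -6 (unchanged).
  d4: re-examined; everything it read last time is the same (s1 unchanged, d2 unchanged) — cache -6 kept, no run.
  d5: re-examined; everything it read last time is the same (d2 unchanged, s1 unchanged) — cache -6 kept, no run.
  d6: re-examined; everything it read last time is the same (d5 unchanged, d4 unchanged) — cache -6 kept, no run.
  d9: re-examined; everything it read last time is the same (d4 unchanged) — cache 6 kept, no run.
  d12: re-runs because s2 0->-2; new result -12.
  d13: re-runs because d12 0->-12; new result -18.
  d16: re-runs because d13 -6->-18; new result 18.
  d17: re-runs because d16 6->18; new result 18.

The important point: at d4 every value read last time is unchanged, so the dirty flag clears without a run.

Dirty set: d2, d4, d5, d6, d9, d12, d13, d16, d17.
Run set: d2, d12, d13, d16, d17 (5 run).
Re-examined without running (cache reused): d4, d5, d6, d9.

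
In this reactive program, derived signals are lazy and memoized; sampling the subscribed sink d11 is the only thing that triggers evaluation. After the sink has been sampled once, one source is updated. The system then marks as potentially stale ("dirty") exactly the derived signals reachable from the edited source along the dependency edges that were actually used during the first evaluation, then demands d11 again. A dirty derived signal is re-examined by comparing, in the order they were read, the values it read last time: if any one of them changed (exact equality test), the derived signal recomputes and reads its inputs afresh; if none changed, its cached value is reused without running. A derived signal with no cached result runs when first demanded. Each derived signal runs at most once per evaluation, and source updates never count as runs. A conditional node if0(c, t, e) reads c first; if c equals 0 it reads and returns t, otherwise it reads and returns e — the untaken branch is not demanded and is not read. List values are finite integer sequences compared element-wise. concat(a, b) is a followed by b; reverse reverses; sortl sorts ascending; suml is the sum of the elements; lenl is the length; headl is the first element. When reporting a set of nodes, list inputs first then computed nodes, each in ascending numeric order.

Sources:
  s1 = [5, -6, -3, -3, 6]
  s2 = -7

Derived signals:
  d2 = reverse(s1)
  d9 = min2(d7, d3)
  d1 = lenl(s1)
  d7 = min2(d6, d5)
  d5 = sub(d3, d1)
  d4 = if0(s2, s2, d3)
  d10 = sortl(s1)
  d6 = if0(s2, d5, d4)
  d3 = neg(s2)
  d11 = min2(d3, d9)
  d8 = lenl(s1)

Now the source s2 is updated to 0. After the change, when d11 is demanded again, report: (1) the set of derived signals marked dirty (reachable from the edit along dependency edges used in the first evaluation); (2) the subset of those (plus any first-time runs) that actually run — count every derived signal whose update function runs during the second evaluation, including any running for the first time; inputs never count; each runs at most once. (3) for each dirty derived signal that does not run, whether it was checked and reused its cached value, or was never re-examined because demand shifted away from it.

The edit dirties: d3, d4, d5, d6, d7, d9, d11.
6 derived signals run: d3, d5, d6, d7, d9, d11.
Unvisited dirty nodes (no longer demanded): d4.
Note the branch switch — demand abandons d4, which is never re-examined.

First demand of the output computes:
  d1 = lenl([5, -6, -3, -3, 6]) = 5
  d3 = neg(-7) = 7
  d4 = if0(s2=-7 -> else branch d3) = 7
  d5 = sub(7, 5) = 2
  d6 = if0(s2=-7 -> else branch d4) = 7
  d7 = min2(7, 2) = 2
  d9 = min2(2, 7) = 2
  d11 = min2(7, 2) = 2

After the edit, cleaning proceeds:
  d3: a read changed (s2 -7->0) — executes, giving 0.
  d4: stays stale; no demand reaches it after the flip.
  d5: a read changed (d3 7->0) — executes, giving -5.
  d6: a read changed (s2 -7->0) — executes, giving -5.
  d7: a read changed (d6 7->-5; d5 2->-5) — executes, giving -5.
  d9: a read changed (d7 2->-5; d3 7->0) — executes, giving -5.
  d11: a read changed (d3 7->0; d9 2->-5) — executes, giving -5.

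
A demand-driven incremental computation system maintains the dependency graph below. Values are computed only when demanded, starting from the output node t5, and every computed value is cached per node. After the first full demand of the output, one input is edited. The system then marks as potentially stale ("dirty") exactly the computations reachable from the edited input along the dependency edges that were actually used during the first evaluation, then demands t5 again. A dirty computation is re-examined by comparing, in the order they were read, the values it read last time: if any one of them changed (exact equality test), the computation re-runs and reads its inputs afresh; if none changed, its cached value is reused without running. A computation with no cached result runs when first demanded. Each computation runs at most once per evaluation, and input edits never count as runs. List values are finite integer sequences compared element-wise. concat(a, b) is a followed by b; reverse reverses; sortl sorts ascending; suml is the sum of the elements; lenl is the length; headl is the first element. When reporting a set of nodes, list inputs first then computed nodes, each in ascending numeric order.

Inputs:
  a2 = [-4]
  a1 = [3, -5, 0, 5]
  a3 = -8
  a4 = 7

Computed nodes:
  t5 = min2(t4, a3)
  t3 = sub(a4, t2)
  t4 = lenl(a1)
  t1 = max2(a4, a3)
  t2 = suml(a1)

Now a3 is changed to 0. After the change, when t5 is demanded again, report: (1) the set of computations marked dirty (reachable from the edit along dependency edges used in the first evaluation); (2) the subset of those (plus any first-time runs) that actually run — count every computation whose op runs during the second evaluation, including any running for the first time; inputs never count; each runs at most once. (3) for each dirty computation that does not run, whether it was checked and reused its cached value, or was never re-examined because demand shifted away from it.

First evaluation (everything demanded from the output):
  t4 = lenl([3, -5, 0, 5]) = 4
  t5 = min2(4, -8) = -8

Propagation after the edit:
  t5: runs — a3 -8->0; result 0.

Marked dirty: t5.
Computations that run: t5 — 1 in total.
Every dirty computation ran.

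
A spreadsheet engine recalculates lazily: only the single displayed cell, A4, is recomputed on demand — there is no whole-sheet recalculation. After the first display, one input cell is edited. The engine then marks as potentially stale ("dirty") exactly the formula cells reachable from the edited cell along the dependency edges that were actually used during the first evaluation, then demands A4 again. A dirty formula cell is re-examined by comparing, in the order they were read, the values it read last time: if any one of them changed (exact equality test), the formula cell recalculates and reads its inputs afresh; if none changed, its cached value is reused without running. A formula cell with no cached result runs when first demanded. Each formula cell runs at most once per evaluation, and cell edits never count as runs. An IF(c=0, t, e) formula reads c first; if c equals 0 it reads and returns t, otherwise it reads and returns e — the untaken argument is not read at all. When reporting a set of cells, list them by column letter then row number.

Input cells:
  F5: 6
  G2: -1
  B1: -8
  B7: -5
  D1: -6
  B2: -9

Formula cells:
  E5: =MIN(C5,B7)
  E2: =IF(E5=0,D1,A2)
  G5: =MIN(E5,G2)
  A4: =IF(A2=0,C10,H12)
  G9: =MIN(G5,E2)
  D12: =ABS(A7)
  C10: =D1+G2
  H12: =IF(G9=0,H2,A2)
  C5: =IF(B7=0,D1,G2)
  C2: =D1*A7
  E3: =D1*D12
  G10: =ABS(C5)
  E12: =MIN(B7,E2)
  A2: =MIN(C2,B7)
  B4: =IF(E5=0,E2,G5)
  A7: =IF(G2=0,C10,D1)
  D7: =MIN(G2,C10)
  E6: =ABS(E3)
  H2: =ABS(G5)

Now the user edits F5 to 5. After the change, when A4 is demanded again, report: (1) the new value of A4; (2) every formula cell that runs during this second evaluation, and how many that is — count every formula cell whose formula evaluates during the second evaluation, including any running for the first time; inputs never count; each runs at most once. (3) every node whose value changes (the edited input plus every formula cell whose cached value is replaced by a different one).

First evaluation (everything demanded from the output):
  A7 = IF(G2=0: G2=-1 -> else branch D1) = -6
  C2 = -6 * -6 = 36
  A2 = MIN(36, -5) = -5
  C5 = IF(B7=0: B7=-5 -> else branch G2) = -1
  E5 = MIN(-1, -5) = -5
  E2 = IF(E5=0: E5=-5 -> else branch A2) = -5
  G5 = MIN(-5, -1) = -5
  G9 = MIN(-5, -5) = -5
  H12 = IF(G9=0: G9=-5 -> else branch A2) = -5
  A4 = IF(A2=0: A2=-5 -> else branch H12) = -5

Propagation after the edit:
  F5 feeds no computation that the output demands — nothing is marked dirty and nothing runs.

Key observation: F5 is never demanded by the output, so the edit triggers no recomputation at all.

New value of A4: -5.
Formula cells that run: none — 0 in total.
Values that change: F5.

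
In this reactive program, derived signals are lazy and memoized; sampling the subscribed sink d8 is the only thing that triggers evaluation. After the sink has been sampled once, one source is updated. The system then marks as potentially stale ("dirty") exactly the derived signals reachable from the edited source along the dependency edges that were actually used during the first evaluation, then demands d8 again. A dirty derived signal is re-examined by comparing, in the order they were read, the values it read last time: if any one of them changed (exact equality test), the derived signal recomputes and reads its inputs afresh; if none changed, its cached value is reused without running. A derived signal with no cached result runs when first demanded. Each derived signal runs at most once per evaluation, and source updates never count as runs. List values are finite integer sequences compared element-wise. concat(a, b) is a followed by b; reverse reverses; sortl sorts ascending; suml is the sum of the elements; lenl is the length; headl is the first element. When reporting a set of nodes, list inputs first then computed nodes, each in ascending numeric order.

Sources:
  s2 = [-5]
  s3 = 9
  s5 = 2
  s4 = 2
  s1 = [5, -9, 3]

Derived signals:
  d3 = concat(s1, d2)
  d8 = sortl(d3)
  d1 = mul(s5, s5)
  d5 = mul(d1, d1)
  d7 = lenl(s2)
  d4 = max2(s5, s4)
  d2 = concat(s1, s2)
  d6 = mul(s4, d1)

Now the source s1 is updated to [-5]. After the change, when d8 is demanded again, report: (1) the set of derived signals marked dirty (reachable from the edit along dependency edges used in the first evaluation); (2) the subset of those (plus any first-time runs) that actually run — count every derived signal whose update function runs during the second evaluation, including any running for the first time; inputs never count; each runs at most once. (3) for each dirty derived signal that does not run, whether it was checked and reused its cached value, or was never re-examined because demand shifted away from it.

The edit dirties: d2, d3, d8.
3 derived signals run: d2, d3, d8.
No dirty derived signal escaped a run.

First demand of the output computes:
  d2 = concat([5, -9, 3], [-5]) = [5, -9, 3, -5]
  d3 = concat([5, -9, 3], [5, -9, 3, -5]) = [5, -9, 3, 5, -9, 3, -5]
  d8 = sortl([5, -9, 3, 5, -9, 3, -5]) = [-9, -9, -5, 3, 3, 5, 5]

After the edit, cleaning proceeds:
  d2: a read changed (s1 [5, -9, 3]->[-5]) — executes, giving [-5, -5].
  d3: a read changed (s1 [5, -9, 3]->[-5]; d2 [5, -9, 3, -5]->[-5, -5]) — executes, giving [-5, -5, -5].
  d8: a read changed (d3 [5, -9, 3, 5, -9, 3, -5]->[-5, -5, -5]) — executes, giving [-5, -5, -5].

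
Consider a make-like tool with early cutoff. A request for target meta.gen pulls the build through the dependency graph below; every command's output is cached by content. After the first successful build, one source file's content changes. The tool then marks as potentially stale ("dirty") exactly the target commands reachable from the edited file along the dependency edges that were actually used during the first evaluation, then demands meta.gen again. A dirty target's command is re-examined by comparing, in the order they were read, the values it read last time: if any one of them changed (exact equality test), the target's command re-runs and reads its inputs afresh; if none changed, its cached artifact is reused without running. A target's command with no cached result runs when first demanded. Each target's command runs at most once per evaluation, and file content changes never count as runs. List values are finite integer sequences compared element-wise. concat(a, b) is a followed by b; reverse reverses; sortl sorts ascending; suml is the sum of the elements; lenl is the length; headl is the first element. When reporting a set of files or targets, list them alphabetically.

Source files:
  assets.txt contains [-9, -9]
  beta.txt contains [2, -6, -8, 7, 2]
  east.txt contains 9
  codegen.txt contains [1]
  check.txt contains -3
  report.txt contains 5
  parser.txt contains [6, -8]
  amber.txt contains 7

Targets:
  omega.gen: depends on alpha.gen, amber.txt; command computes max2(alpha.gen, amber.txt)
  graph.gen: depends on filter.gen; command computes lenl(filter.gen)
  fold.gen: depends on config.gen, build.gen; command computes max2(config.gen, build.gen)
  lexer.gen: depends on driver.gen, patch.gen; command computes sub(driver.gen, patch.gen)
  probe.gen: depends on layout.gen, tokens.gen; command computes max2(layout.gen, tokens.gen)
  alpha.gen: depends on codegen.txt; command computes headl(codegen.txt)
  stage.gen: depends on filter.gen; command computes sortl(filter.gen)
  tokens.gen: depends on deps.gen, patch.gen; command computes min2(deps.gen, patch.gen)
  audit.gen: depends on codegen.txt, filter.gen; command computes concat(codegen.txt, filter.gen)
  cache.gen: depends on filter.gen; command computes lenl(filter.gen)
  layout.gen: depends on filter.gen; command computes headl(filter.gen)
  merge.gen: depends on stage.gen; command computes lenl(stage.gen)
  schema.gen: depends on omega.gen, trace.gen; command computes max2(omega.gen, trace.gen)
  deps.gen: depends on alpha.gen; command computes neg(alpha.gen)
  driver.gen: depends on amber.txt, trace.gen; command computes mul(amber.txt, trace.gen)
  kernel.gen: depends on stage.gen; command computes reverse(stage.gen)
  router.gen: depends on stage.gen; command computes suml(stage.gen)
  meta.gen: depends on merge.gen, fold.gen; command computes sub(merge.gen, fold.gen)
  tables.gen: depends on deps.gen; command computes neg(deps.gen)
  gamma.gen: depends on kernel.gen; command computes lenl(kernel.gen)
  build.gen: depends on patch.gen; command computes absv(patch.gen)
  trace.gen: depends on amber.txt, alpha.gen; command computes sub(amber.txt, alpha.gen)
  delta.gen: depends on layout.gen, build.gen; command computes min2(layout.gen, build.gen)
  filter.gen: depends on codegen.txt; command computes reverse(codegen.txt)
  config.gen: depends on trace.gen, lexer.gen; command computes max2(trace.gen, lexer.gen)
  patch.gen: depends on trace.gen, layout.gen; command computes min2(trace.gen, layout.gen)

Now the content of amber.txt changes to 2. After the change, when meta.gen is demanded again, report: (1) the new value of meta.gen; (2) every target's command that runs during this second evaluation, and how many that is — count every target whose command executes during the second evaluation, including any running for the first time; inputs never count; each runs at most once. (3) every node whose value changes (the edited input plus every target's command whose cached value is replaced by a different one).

Demanding meta.gen again yields 0.
7 target commands run: config.gen, driver.gen, fold.gen, lexer.gen, meta.gen, patch.gen, trace.gen.
The nodes whose values change: amber.txt, config.gen, driver.gen, fold.gen, lexer.gen, meta.gen, trace.gen.
Note where the cutoff bites: build.gen is checked, finds nothing changed, and keeps its cache.

First demand of the output computes:
  alpha.gen = headl([1]) = 1
  filter.gen = reverse([1]) = [1]
  layout.gen = headl([1]) = 1
  stage.gen = sortl([1]) = [1]
  merge.gen = lenl([1]) = 1
  trace.gen = sub(7, 1) = 6
  driver.gen = mul(7, 6) = 42
  patch.gen = min2(6, 1) = 1
  build.gen = absv(1) = 1
  lexer.gen = sub(42, 1) = 41
  config.gen = max2(6, 41) = 41
  fold.gen = max2(41, 1) = 41
  meta.gen = sub(1, 41) = -40

After the edit, cleaning proceeds:
  trace.gen: a read changed (amber.txt 7->2) — executes, giving 1.
  driver.gen: a read changed (amber.txt 7->2; trace.gen 6->1) — executes, giving 2.
  patch.gen: a read changed (trace.gen 6->1) — executes, giving 1 — identical to its old value.
  build.gen: dirty, but its reads are unchanged (patch.gen unchanged); cached 1 stands.
  lexer.gen: a read changed (driver.gen 42->2) — executes, giving 1.
  config.gen: a read changed (trace.gen 6->1; lexer.gen 41->1) — executes, giving 1.
  fold.gen: a read changed (config.gen 41->1) — executes, giving 1.
  meta.gen: a read changed (fold.gen 41->1) — executes, giving 0.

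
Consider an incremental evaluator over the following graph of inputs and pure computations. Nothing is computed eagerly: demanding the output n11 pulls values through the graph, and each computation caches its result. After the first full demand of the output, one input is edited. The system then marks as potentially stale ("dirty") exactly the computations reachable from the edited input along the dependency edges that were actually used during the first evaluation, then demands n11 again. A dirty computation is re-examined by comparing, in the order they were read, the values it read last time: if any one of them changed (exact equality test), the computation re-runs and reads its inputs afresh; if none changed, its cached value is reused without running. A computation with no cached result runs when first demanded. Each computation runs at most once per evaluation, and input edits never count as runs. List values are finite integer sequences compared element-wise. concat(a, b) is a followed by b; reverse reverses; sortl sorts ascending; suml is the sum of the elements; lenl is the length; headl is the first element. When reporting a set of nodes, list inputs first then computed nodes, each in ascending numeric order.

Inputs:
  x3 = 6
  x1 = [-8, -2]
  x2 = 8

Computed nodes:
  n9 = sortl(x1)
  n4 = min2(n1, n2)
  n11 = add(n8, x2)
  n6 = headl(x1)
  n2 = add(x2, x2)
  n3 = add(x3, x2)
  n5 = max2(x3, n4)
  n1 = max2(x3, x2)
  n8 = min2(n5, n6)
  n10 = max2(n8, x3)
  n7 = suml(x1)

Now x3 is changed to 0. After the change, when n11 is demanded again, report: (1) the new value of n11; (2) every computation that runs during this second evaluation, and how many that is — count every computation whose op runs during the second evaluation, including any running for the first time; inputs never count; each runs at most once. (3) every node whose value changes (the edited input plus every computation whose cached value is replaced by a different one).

Initial pass — values computed on the first demand:
  n1 = max2(6, 8) = 8
  n2 = add(8, 8) = 16
  n4 = min2(8, 16) = 8
  n5 = max2(6, 8) = 8
  n6 = headl([-8, -2]) = -8
  n8 = min2(8, -8) = -8
  n11 = add(-8, 8) = 0

Second demand — change propagation:
  n1: re-runs because x3 6->0; new result 8 (unchanged).
  n4: re-examined; everything it read last time is the same (n1 unchanged, n2 unchanged) — cache 8 kept, no run.
  n5: re-runs because x3 6->0; new result 8 (unchanged).
  n8: re-examined; everything it read last time is the same (n5 unchanged, n6 unchanged) — cache -8 kept, no run.
  n11: re-examined; everything it read last time is the same (n8 unchanged, x2 unchanged) — cache 0 kept, no run.

The important point: at n4 every value read last time is unchanged, so the dirty flag clears without a run.

n11 now evaluates to 0.
Run set: n1, n5 (2 run).
Changed values: x3.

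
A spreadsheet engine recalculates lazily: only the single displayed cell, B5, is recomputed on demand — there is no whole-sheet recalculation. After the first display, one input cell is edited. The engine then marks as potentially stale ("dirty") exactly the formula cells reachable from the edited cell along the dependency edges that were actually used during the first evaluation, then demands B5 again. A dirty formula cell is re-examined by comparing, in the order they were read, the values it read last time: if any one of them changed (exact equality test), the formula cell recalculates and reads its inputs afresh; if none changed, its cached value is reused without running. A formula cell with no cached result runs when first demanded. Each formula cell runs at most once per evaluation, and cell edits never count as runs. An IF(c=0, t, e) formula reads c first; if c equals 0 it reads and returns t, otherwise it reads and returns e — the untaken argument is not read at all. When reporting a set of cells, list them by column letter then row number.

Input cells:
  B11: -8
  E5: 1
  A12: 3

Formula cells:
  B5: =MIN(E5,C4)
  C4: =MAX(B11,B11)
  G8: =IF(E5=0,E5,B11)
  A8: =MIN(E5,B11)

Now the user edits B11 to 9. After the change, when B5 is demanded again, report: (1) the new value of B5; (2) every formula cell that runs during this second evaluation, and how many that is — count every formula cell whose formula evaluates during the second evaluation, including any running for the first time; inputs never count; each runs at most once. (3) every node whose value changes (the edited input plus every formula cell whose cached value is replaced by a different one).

First evaluation (everything demanded from the output):
  C4 = MAX(-8, -8) = -8
  B5 = MIN(1, -8) = -8

Propagation after the edit:
  C4: runs — B11 -8->9; B11 -8->9; result 9.
  B5: runs — C4 -8->9; result 1.

New value of B5: 1.
Formula cells that run: B5, C4 — 2 in total.
Values that change: B5, B11, C4.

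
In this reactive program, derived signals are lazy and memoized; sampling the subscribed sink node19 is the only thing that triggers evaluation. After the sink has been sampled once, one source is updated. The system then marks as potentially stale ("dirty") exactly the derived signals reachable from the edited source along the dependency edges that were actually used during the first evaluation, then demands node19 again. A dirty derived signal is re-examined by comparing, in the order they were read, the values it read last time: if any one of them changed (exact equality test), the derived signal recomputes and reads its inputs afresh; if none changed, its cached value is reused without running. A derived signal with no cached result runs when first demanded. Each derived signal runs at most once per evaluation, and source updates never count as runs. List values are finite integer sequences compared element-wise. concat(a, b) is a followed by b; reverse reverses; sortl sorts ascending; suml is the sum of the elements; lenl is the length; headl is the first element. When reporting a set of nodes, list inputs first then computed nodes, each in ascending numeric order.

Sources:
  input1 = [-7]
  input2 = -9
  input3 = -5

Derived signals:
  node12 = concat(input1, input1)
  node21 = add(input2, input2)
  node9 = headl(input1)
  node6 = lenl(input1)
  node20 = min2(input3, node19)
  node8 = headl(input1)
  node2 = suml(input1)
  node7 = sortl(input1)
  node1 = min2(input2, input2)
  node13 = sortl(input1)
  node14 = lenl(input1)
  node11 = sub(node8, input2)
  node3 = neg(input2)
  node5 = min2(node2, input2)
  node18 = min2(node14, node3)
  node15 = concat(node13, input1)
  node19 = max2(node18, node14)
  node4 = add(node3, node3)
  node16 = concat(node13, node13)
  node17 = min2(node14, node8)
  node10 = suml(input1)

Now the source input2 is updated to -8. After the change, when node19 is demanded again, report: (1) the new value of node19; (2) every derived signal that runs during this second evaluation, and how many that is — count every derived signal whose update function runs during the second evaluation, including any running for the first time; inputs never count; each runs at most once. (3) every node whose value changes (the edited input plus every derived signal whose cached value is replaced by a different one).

First demand of the output computes:
  node3 = neg(-9) = 9
  node14 = lenl([-7]) = 1
  node18 = min2(1, 9) = 1
  node19 = max2(1, 1) = 1

After the edit, cleaning proceeds:
  node3: a read changed (input2 -9->-8) — executes, giving 8.
  node18: a read changed (node3 9->8) — executes, giving 1 — identical to its old value.
  node19: dirty, but its reads are unchanged (node18 unchanged, node14 unchanged); cached 1 stands.

Note the absorption at node18: it re-runs yet its value is the same, leaving the output's value untouched.

Demanding node19 again yields 1.
2 derived signals run: node3, node18.
The nodes whose values change: input2, node3.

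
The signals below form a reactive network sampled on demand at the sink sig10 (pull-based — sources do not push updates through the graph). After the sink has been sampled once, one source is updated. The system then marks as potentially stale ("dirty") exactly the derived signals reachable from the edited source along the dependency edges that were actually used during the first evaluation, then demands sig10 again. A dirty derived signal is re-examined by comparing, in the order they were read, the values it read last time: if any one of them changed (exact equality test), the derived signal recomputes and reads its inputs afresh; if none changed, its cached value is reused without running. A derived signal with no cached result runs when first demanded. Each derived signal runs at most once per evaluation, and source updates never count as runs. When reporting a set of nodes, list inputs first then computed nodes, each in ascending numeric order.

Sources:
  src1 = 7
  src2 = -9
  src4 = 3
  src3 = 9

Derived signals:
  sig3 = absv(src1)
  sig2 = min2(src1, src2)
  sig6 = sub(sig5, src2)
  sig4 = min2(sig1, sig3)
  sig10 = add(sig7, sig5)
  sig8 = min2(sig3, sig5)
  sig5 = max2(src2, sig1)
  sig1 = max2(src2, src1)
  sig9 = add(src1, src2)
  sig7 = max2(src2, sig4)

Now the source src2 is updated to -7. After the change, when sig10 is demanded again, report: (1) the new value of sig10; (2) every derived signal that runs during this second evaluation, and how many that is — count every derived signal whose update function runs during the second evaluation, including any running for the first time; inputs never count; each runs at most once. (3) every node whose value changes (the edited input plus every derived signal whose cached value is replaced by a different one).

Initial pass — values computed on the first demand:
  sig1 = max2(-9, 7) = 7
  sig3 = absv(7) = 7
  sig4 = min2(7, 7) = 7
  sig5 = max2(-9, 7) = 7
  sig7 = max2(-9, 7) = 7
  sig10 = add(7, 7) = 14

Second demand — change propagation:
  sig1: re-runs because src2 -9->-7; new result 7 (unchanged).
  sig4: re-examined; everything it read last time is the same (sig1 unchanged, sig3 unchanged) — cache 7 kept, no run.
  sig5: re-runs because src2 -9->-7; new result 7 (unchanged).
  sig7: re-runs because src2 -9->-7; new result 7 (unchanged).
  sig10: re-examined; everything it read last time is the same (sig7 unchanged, sig5 unchanged) — cache 14 kept, no run.

The important point: at sig4 every value read last time is unchanged, so the dirty flag clears without a run.

sig10 now evaluates to 14.
Run set: sig1, sig5, sig7 (3 run).
Changed values: src2.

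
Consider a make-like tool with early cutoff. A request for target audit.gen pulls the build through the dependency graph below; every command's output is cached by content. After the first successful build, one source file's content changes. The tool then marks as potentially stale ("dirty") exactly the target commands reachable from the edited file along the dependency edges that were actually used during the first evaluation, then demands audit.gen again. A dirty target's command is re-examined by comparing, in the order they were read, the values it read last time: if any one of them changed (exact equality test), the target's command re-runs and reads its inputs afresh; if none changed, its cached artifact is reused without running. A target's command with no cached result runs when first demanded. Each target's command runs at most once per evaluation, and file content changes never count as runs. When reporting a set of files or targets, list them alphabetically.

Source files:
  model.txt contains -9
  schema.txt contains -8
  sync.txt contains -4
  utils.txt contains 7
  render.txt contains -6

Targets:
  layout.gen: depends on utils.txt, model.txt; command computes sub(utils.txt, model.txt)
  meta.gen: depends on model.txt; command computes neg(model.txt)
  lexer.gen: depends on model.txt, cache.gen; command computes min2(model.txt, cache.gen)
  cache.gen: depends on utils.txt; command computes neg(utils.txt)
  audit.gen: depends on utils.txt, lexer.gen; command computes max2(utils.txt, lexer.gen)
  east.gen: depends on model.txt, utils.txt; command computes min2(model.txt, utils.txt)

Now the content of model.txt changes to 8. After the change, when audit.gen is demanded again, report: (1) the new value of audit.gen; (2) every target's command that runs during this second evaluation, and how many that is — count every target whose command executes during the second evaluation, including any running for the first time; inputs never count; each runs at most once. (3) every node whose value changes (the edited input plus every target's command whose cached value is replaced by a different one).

Demanding audit.gen again yields 7.
2 target commands run: audit.gen, lexer.gen.
The nodes whose values change: lexer.gen, model.txt.

First demand of the output computes:
  cache.gen = neg(7) = -7
  lexer.gen = min2(-9, -7) = -9
  audit.gen = max2(7, -9) = 7

After the edit, cleaning proceeds:
  lexer.gen: a read changed (model.txt -9->8) — executes, giving -7.
  audit.gen: a read changed (lexer.gen -9->-7) — executes, giving 7 — identical to its old value.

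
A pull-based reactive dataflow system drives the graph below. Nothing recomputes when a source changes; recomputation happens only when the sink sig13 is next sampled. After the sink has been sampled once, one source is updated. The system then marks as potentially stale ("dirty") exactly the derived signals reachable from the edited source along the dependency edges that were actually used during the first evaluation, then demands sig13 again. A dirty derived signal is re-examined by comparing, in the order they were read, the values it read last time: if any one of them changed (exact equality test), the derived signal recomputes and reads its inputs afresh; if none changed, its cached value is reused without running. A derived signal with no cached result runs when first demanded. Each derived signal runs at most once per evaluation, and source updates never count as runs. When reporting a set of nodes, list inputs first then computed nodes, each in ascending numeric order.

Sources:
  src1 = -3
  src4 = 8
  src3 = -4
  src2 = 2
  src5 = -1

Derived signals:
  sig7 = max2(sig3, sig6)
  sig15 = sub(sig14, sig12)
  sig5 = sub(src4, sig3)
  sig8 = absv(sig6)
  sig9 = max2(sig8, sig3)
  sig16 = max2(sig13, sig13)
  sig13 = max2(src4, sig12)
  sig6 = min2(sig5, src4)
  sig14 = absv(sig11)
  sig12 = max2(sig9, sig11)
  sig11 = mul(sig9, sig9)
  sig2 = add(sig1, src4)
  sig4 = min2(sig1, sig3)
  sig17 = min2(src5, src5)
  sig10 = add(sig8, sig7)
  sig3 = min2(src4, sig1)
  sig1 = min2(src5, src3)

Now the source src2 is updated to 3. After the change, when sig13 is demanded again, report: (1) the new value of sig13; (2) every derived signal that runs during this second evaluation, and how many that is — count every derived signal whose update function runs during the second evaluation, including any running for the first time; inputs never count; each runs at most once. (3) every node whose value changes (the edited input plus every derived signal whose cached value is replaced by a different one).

First evaluation (everything demanded from the output):
  sig1 = min2(-1, -4) = -4
  sig3 = min2(8, -4) = -4
  sig5 = sub(8, -4) = 12
  sig6 = min2(12, 8) = 8
  sig8 = absv(8) = 8
  sig9 = max2(8, -4) = 8
  sig11 = mul(8, 8) = 64
  sig12 = max2(8, 64) = 64
  sig13 = max2(8, 64) = 64

Propagation after the edit:
  src2 feeds no computation that the output demands — nothing is marked dirty and nothing runs.

Key observation: src2 is never demanded by the output, so the edit triggers no recomputation at all.

New value of sig13: 64.
Derived signals that run: none — 0 in total.
Values that change: src2.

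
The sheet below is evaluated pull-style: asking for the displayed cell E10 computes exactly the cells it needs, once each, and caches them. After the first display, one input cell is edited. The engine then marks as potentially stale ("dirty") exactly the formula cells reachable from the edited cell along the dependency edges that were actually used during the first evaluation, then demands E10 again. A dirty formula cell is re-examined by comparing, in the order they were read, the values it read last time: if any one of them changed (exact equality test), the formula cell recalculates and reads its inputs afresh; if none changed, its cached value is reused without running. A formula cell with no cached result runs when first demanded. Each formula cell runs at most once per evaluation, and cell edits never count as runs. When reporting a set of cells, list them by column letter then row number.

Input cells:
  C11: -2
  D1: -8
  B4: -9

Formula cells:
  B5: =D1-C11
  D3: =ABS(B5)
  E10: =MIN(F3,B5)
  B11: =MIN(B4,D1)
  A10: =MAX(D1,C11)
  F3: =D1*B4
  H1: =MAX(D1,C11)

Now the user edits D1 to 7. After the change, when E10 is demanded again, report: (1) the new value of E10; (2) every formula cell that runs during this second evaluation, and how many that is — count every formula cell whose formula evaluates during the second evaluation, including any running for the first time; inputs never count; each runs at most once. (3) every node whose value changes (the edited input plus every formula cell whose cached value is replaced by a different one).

Demanding E10 again yields -63.
3 formula cells run: B5, E10, F3.
The nodes whose values change: B5, D1, E10, F3.

First demand of the output computes:
  B5 = -8 - -2 = -6
  F3 = -8 * -9 = 72
  E10 = MIN(72, -6) = -6

After the edit, cleaning proceeds:
  B5: a read changed (D1 -8->7) — executes, giving 9.
  F3: a read changed (D1 -8->7) — executes, giving -63.
  E10: a read changed (F3 72->-63; B5 -6->9) — executes, giving -63.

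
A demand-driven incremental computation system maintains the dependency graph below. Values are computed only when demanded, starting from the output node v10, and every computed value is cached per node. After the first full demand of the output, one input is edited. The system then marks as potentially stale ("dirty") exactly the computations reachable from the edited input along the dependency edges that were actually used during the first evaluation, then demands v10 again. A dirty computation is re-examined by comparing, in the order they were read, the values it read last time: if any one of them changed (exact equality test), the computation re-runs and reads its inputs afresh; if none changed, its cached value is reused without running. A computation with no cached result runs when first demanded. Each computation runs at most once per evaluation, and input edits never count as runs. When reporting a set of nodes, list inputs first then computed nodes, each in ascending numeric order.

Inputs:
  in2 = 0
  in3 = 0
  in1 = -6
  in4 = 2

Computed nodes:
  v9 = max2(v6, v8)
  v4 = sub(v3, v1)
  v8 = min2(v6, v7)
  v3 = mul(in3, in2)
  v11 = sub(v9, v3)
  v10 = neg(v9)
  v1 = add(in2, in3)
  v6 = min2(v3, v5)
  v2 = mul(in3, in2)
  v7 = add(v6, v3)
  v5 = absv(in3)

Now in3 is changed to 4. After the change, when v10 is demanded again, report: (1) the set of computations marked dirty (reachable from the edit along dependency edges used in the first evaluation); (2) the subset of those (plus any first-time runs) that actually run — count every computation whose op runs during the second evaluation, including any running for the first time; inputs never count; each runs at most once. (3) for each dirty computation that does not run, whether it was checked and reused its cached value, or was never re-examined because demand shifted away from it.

First evaluation (everything demanded from the output):
  v3 = mul(0, 0) = 0
  v5 = absv(0) = 0
  v6 = min2(0, 0) = 0
  v7 = add(0, 0) = 0
  v8 = min2(0, 0) = 0
  v9 = max2(0, 0) = 0
  v10 = neg(0) = 0

Propagation after the edit:
  v3: runs — in3 0->4; result 0 (same value as before).
  v5: runs — in3 0->4; result 4.
  v6: runs — v5 0->4; result 0 (same value as before).
  v7: checked — values it read are unchanged (v6 unchanged, v3 unchanged); reused cached 0 without running.
  v8: checked — values it read are unchanged (v6 unchanged, v7 unchanged); reused cached 0 without running.
  v9: checked — values it read are unchanged (v6 unchanged, v8 unchanged); reused cached 0 without running.
  v10: checked — values it read are unchanged (v9 unchanged); reused cached 0 without running.

Key observation: the cutoff stops propagation at v7 — its inputs' values are unchanged, so it reuses its cache.

Marked dirty: v3, v5, v6, v7, v8, v9, v10.
Computations that run: v3, v5, v6 — 3 in total.
Checked but reused from cache: v7, v8, v9, v10.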